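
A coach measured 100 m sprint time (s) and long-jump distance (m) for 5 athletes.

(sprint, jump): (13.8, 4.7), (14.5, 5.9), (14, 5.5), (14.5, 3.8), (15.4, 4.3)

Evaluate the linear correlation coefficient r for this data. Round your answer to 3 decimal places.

n = 5, Σx = 72.2, Σy = 24.2, Σx² = 1044.1, Σy² = 120.08, Σxy = 348.73
nΣxy − ΣxΣy = 1743.65 − 1747.24 = -3.59
nΣx² − (Σx)² = 5220.5 − 5212.84 = 7.66; nΣy² − (Σy)² = 600.4 − 585.64 = 14.76
r = -3.59 / √(7.66 × 14.76) = -3.59 / 10.6330 ≈ -0.338

-0.338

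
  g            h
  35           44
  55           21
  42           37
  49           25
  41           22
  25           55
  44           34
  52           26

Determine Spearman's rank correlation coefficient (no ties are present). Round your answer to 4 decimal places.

-0.7381

Rank g: 2, 8, 4, 6, 3, 1, 5, 7
Rank h: 7, 1, 6, 3, 2, 8, 5, 4
d = rank(g) − rank(h): -5, 7, -2, 3, 1, -7, 0, 3; Σd² = 146
ρ = 1 − 6Σd² / [n(n²−1)] = 1 − 6×146 / (8×63) = 1 − 876/504 ≈ -0.7381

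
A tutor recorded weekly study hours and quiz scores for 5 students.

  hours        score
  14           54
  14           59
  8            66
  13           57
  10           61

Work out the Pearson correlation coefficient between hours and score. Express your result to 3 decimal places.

-0.902

n = 5, Σx = 59, Σy = 297, Σx² = 725, Σy² = 17723, Σxy = 3461
nΣxy − ΣxΣy = 17305 − 17523 = -218
nΣx² − (Σx)² = 3625 − 3481 = 144; nΣy² − (Σy)² = 88615 − 88209 = 406
r = -218 / √(144 × 406) = -218 / 241.7933 ≈ -0.902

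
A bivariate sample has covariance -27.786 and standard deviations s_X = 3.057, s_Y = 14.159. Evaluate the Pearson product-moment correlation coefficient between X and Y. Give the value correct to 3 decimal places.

r = Cov(X,Y) / (s_X · s_Y) = -27.786 / (3.057 × 14.159)
  = -27.786 / 43.2841 ≈ -0.642

-0.642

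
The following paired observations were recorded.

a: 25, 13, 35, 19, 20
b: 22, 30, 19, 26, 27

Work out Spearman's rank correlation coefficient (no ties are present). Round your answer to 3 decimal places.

Rank a: 4, 1, 5, 2, 3
Rank b: 2, 5, 1, 3, 4
d = rank(a) − rank(b): 2, -4, 4, -1, -1; Σd² = 38
ρ = 1 − 6Σd² / [n(n²−1)] = 1 − 6×38 / (5×24) = 1 − 228/120 ≈ -0.900

-0.900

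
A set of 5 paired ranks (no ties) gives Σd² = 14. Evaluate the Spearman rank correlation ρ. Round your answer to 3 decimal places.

ρ = 1 − 6Σd² / [n(n²−1)] = 1 − 6×14 / (5×24)
  = 1 − 84/120 = 1 − 0.7000 ≈ 0.300

0.300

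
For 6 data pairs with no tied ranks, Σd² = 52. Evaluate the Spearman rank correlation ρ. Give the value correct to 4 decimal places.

-0.4857

ρ = 1 − 6Σd² / [n(n²−1)] = 1 − 6×52 / (6×35)
  = 1 − 312/210 = 1 − 1.48571 ≈ -0.4857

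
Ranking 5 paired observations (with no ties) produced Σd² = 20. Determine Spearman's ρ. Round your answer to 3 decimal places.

ρ = 1 − 6Σd² / [n(n²−1)] = 1 − 6×20 / (5×24)
  = 1 − 120/120 = 1 − 1.0000 ≈ 0.000

0.000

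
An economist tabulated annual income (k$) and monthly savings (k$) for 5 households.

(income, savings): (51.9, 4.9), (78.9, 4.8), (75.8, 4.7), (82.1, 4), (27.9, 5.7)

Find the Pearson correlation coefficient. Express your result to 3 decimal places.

-0.880

n = 5, Σx = 316.6, Σy = 24.1, Σx² = 22183.28, Σy² = 117.63, Σxy = 1476.72
nΣxy − ΣxΣy = 7383.6 − 7630.06 = -246.46
nΣx² − (Σx)² = 110916.4 − 100235.56 = 10680.84; nΣy² − (Σy)² = 588.15 − 580.81 = 7.34
r = -246.46 / √(10680.84 × 7.34) = -246.46 / 279.9953 ≈ -0.880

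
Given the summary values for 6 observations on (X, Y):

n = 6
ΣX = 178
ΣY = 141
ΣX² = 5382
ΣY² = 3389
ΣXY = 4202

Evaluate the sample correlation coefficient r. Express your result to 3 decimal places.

r = (nΣXY − ΣXΣY) / √[(nΣX² − (ΣX)²)(nΣY² − (ΣY)²)]
Numerator: 6×4202 − 178×141 = 114
Denominator: √[(32292 − 31684)(20334 − 19881)] = √[608 × 453] = 524.8085
r = 114 / 524.8085 ≈ 0.217

0.217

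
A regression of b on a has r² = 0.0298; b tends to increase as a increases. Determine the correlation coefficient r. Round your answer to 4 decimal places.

0.1726

|r| = √0.0298 = 0.1726
The association is positive, so r = 0.1726.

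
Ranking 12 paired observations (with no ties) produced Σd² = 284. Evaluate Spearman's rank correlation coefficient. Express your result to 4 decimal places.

ρ = 1 − 6Σd² / [n(n²−1)] = 1 − 6×284 / (12×143)
  = 1 − 1704/1716 = 1 − 0.99301 ≈ 0.0070

0.0070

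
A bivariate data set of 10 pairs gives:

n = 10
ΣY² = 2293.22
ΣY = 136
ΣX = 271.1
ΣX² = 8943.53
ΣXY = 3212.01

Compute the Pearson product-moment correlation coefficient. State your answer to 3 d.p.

-0.565

r = (nΣXY − ΣXΣY) / √[(nΣX² − (ΣX)²)(nΣY² − (ΣY)²)]
Numerator: 10×3212.01 − 271.1×136 = -4749.5
Denominator: √[(89435.3 − 73495.21)(22932.2 − 18496)] = √[15940.09 × 4436.2] = 8409.1276
r = -4749.5 / 8409.1276 ≈ -0.565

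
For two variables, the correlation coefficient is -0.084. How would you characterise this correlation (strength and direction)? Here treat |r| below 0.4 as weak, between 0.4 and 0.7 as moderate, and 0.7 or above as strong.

weak negative

r = -0.084 < 0 so the relationship is negative.
|r| = 0.084, which falls in the weak range.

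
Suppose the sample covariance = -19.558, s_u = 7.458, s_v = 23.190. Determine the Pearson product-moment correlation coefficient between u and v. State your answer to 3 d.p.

r = Cov(u,v) / (s_u · s_v) = -19.558 / (7.458 × 23.190)
  = -19.558 / 172.9510 ≈ -0.113

-0.113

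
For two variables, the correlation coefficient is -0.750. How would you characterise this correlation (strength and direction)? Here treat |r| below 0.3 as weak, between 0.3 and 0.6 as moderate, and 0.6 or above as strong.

strong negative

r = -0.750 < 0 so the relationship is negative.
|r| = 0.750, which falls in the strong range.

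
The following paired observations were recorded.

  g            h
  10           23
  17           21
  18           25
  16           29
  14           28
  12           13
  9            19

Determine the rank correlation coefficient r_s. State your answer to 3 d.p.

Rank g: 2, 6, 7, 5, 4, 3, 1
Rank h: 4, 3, 5, 7, 6, 1, 2
d = rank(g) − rank(h): -2, 3, 2, -2, -2, 2, -1; Σd² = 30
ρ = 1 − 6Σd² / [n(n²−1)] = 1 − 6×30 / (7×48) = 1 − 180/336 ≈ 0.464

0.464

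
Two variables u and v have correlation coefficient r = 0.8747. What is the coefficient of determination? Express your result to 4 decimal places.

r² = (0.8747)² = 0.7651

0.7651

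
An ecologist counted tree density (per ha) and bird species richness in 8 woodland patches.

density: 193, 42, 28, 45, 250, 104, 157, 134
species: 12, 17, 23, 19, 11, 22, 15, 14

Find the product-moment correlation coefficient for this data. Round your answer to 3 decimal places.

-0.828

n = 8, Σx = 953, Σy = 133, Σx² = 157743, Σy² = 2349, Σxy = 13798
nΣxy − ΣxΣy = 110384 − 126749 = -16365
nΣx² − (Σx)² = 1261944 − 908209 = 353735; nΣy² − (Σy)² = 18792 − 17689 = 1103
r = -16365 / √(353735 × 1103) = -16365 / 19752.7139 ≈ -0.828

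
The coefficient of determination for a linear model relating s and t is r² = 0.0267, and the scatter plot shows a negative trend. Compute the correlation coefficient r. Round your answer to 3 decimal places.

-0.163

|r| = √0.0267 = 0.163
The association is negative, so r = −0.163.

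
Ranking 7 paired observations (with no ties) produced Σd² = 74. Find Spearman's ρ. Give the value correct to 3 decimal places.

-0.321

ρ = 1 − 6Σd² / [n(n²−1)] = 1 − 6×74 / (7×48)
  = 1 − 444/336 = 1 − 1.3214 ≈ -0.321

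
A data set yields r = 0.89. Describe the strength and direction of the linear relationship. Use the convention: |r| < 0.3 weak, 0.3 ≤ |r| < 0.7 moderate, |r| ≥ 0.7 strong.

strong positive

r = 0.89 > 0 so the relationship is positive.
|r| = 0.89, which falls in the strong range.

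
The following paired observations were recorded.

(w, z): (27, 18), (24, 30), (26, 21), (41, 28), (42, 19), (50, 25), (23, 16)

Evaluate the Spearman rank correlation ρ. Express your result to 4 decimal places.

Rank w: 4, 2, 3, 5, 6, 7, 1
Rank z: 2, 7, 4, 6, 3, 5, 1
d = rank(w) − rank(z): 2, -5, -1, -1, 3, 2, 0; Σd² = 44
ρ = 1 − 6Σd² / [n(n²−1)] = 1 − 6×44 / (7×48) = 1 − 264/336 ≈ 0.2143

0.2143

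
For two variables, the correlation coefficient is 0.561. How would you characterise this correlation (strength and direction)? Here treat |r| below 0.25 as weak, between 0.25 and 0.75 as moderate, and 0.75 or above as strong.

moderate positive

r = 0.561 > 0 so the relationship is positive.
|r| = 0.561, which falls in the moderate range.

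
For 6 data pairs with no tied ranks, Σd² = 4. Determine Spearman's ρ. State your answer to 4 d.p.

ρ = 1 − 6Σd² / [n(n²−1)] = 1 − 6×4 / (6×35)
  = 1 − 24/210 = 1 − 0.11429 ≈ 0.8857

0.8857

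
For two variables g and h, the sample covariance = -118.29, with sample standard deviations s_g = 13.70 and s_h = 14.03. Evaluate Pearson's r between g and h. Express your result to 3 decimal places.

-0.615

r = Cov(g,h) / (s_g · s_h) = -118.29 / (13.70 × 14.03)
  = -118.29 / 192.2110 ≈ -0.615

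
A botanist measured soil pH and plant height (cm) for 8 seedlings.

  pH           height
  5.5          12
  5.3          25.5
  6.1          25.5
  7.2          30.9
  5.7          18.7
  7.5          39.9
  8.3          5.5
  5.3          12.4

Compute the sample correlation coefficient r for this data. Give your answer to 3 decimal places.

0.134

n = 8, Σx = 50.9, Σy = 170.4, Σx² = 333.11, Σy² = 4525.02, Σxy = 1096.39
nΣxy − ΣxΣy = 8771.12 − 8673.36 = 97.76
nΣx² − (Σx)² = 2664.88 − 2590.81 = 74.07; nΣy² − (Σy)² = 36200.16 − 29036.16 = 7164
r = 97.76 / √(74.07 × 7164) = 97.76 / 728.4487 ≈ 0.134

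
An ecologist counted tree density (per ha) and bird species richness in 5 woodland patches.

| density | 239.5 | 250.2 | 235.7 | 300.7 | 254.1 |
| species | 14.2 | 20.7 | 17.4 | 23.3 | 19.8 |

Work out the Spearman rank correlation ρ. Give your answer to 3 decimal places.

0.800

Rank density: 2, 3, 1, 5, 4
Rank species: 1, 4, 2, 5, 3
d = rank(density) − rank(species): 1, -1, -1, 0, 1; Σd² = 4
ρ = 1 − 6Σd² / [n(n²−1)] = 1 − 6×4 / (5×24) = 1 − 24/120 ≈ 0.800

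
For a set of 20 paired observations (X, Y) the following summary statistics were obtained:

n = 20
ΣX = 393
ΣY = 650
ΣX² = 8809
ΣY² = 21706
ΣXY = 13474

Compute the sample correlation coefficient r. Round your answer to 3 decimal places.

r = (nΣXY − ΣXΣY) / √[(nΣX² − (ΣX)²)(nΣY² − (ΣY)²)]
Numerator: 20×13474 − 393×650 = 14030
Denominator: √[(176180 − 154449)(434120 − 422500)] = √[21731 × 11620] = 15890.6960
r = 14030 / 15890.6960 ≈ 0.883

0.883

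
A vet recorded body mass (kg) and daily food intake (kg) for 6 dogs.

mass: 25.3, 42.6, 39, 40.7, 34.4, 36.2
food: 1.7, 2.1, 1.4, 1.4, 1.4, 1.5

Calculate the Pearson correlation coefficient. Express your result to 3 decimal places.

n = 6, Σx = 218.2, Σy = 9.5, Σx² = 8126.14, Σy² = 15.43, Σxy = 346.51
nΣxy − ΣxΣy = 2079.06 − 2072.9 = 6.16
nΣx² − (Σx)² = 48756.84 − 47611.24 = 1145.6; nΣy² − (Σy)² = 92.58 − 90.25 = 2.33
r = 6.16 / √(1145.6 × 2.33) = 6.16 / 51.6648 ≈ 0.119

0.119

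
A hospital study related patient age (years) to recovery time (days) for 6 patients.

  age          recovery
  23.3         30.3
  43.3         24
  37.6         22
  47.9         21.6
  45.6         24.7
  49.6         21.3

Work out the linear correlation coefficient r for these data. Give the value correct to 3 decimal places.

-0.859

n = 6, Σx = 247.3, Σy = 143.9, Σx² = 10665.47, Σy² = 3508.43, Σxy = 5789.83
nΣxy − ΣxΣy = 34738.98 − 35586.47 = -847.49
nΣx² − (Σx)² = 63992.82 − 61157.29 = 2835.53; nΣy² − (Σy)² = 21050.58 − 20707.21 = 343.37
r = -847.49 / √(2835.53 × 343.37) = -847.49 / 986.7299 ≈ -0.859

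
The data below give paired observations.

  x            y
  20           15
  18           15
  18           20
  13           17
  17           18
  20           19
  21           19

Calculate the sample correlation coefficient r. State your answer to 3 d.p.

0.139

n = 7, Σx = 127, Σy = 123, Σx² = 2347, Σy² = 2185, Σxy = 2236
nΣxy − ΣxΣy = 15652 − 15621 = 31
nΣx² − (Σx)² = 16429 − 16129 = 300; nΣy² − (Σy)² = 15295 − 15129 = 166
r = 31 / √(300 × 166) = 31 / 223.1591 ≈ 0.139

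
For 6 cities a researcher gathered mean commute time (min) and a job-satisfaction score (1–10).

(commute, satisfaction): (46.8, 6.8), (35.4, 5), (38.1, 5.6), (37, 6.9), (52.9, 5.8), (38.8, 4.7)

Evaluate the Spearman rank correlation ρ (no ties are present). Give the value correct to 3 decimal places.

Rank commute: 5, 1, 3, 2, 6, 4
Rank satisfaction: 5, 2, 3, 6, 4, 1
d = rank(commute) − rank(satisfaction): 0, -1, 0, -4, 2, 3; Σd² = 30
ρ = 1 − 6Σd² / [n(n²−1)] = 1 − 6×30 / (6×35) = 1 − 180/210 ≈ 0.143

0.143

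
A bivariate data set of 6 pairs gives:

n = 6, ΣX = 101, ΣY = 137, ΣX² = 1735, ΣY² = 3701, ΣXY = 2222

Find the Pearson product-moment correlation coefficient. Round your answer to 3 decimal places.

r = (nΣXY − ΣXΣY) / √[(nΣX² − (ΣX)²)(nΣY² − (ΣY)²)]
Numerator: 6×2222 − 101×137 = -505
Denominator: √[(10410 − 10201)(22206 − 18769)] = √[209 × 3437] = 847.5453
r = -505 / 847.5453 ≈ -0.596

-0.596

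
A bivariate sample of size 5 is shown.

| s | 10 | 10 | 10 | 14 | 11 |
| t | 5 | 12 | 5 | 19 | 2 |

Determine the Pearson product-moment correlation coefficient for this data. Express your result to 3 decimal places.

0.735

n = 5, Σs = 55, Σt = 43, Σs² = 617, Σt² = 559, Σst = 508
nΣst − ΣsΣt = 2540 − 2365 = 175
nΣs² − (Σs)² = 3085 − 3025 = 60; nΣt² − (Σt)² = 2795 − 1849 = 946
r = 175 / √(60 × 946) = 175 / 238.2436 ≈ 0.735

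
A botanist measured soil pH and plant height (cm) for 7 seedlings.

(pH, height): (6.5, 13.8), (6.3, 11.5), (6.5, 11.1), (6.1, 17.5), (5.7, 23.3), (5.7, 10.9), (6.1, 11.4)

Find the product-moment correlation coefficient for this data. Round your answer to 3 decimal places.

n = 7, Σx = 42.9, Σy = 99.5, Σx² = 263.59, Σy² = 1543.81, Σxy = 605.53
nΣxy − ΣxΣy = 4238.71 − 4268.55 = -29.84
nΣx² − (Σx)² = 1845.13 − 1840.41 = 4.72; nΣy² − (Σy)² = 10806.67 − 9900.25 = 906.42
r = -29.84 / √(4.72 × 906.42) = -29.84 / 65.4087 ≈ -0.456

-0.456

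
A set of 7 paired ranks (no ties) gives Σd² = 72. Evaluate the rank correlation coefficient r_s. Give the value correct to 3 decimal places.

ρ = 1 − 6Σd² / [n(n²−1)] = 1 − 6×72 / (7×48)
  = 1 − 432/336 = 1 − 1.2857 ≈ -0.286

-0.286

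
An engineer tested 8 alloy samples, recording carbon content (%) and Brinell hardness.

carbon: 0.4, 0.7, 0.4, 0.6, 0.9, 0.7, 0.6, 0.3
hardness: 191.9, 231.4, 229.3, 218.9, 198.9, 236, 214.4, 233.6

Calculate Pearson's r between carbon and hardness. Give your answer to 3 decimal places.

n = 8, Σx = 4.6, Σy = 1754.4, Σx² = 2.92, Σy² = 386660.8, Σxy = 1004.73
nΣxy − ΣxΣy = 8037.84 − 8070.24 = -32.4
nΣx² − (Σx)² = 23.36 − 21.16 = 2.2; nΣy² − (Σy)² = 3093286.4 − 3077919.36 = 15367.04
r = -32.4 / √(2.2 × 15367.04) = -32.4 / 183.8681 ≈ -0.176

-0.176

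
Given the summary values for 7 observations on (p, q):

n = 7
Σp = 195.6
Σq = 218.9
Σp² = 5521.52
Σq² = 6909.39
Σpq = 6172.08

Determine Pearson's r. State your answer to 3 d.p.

0.926

r = (nΣpq − ΣpΣq) / √[(nΣp² − (Σp)²)(nΣq² − (Σq)²)]
Numerator: 7×6172.08 − 195.6×218.9 = 387.72
Denominator: √[(38650.64 − 38259.36)(48365.73 − 47917.21)] = √[391.28 × 448.52] = 418.9235
r = 387.72 / 418.9235 ≈ 0.926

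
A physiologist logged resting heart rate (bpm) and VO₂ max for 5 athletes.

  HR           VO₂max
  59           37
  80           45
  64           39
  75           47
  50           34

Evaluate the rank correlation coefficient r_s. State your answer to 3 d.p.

0.900

Rank HR: 2, 5, 3, 4, 1
Rank VO₂max: 2, 4, 3, 5, 1
d = rank(HR) − rank(VO₂max): 0, 1, 0, -1, 0; Σd² = 2
ρ = 1 − 6Σd² / [n(n²−1)] = 1 − 6×2 / (5×24) = 1 − 12/120 ≈ 0.900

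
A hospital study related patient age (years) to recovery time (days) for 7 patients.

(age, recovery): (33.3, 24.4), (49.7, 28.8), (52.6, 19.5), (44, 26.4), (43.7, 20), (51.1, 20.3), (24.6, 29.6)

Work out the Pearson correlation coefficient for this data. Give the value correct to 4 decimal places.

n = 7, Σx = 299, Σy = 169, Σx² = 13407.8, Σy² = 4190.26, Σxy = 7070.67
nΣxy − ΣxΣy = 49494.69 − 50531 = -1036.31
nΣx² − (Σx)² = 93854.6 − 89401 = 4453.6; nΣy² − (Σy)² = 29331.82 − 28561 = 770.82
r = -1036.31 / √(4453.6 × 770.82) = -1036.31 / 1852.8151 ≈ -0.5593

-0.5593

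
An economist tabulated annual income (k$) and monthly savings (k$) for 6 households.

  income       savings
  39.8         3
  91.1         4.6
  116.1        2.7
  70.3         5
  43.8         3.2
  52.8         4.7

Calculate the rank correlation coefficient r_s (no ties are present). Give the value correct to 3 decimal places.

Rank income: 1, 5, 6, 4, 2, 3
Rank savings: 2, 4, 1, 6, 3, 5
d = rank(income) − rank(savings): -1, 1, 5, -2, -1, -2; Σd² = 36
ρ = 1 − 6Σd² / [n(n²−1)] = 1 − 6×36 / (6×35) = 1 − 216/210 ≈ -0.029

-0.029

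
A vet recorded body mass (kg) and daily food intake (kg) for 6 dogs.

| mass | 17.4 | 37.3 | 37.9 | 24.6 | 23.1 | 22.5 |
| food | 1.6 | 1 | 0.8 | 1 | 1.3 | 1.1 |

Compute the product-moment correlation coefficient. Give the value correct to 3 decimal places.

n = 6, Σx = 162.8, Σy = 6.8, Σx² = 4775.48, Σy² = 8.1, Σxy = 174.84
nΣxy − ΣxΣy = 1049.04 − 1107.04 = -58
nΣx² − (Σx)² = 28652.88 − 26503.84 = 2149.04; nΣy² − (Σy)² = 48.6 − 46.24 = 2.36
r = -58 / √(2149.04 × 2.36) = -58 / 71.2161 ≈ -0.814

-0.814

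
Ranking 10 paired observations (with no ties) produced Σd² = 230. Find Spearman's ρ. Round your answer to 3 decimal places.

ρ = 1 − 6Σd² / [n(n²−1)] = 1 − 6×230 / (10×99)
  = 1 − 1380/990 = 1 − 1.3939 ≈ -0.394

-0.394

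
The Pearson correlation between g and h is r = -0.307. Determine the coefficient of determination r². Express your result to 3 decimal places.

r² = (-0.307)² = 0.094

0.094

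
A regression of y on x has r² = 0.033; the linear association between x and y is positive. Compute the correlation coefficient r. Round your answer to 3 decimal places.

|r| = √0.033 = 0.182
The association is positive, so r = 0.182.

0.182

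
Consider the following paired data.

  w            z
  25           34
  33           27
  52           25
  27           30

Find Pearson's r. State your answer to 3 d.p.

n = 4, Σw = 137, Σz = 116, Σw² = 5147, Σz² = 3410, Σwz = 3851
nΣwz − ΣwΣz = 15404 − 15892 = -488
nΣw² − (Σw)² = 20588 − 18769 = 1819; nΣz² − (Σz)² = 13640 − 13456 = 184
r = -488 / √(1819 × 184) = -488 / 578.5292 ≈ -0.844

-0.844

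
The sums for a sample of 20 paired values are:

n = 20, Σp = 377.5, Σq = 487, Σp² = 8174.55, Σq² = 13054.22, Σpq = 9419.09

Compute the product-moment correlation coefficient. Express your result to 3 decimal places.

r = (nΣpq − ΣpΣq) / √[(nΣp² − (Σp)²)(nΣq² − (Σq)²)]
Numerator: 20×9419.09 − 377.5×487 = 4539.3
Denominator: √[(163491 − 142506.25)(261084.4 − 237169)] = √[20984.75 × 23915.4] = 22402.2028
r = 4539.3 / 22402.2028 ≈ 0.203

0.203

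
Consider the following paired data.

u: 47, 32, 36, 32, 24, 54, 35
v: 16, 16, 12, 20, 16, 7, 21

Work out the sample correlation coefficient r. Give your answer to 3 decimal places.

n = 7, Σu = 260, Σv = 108, Σu² = 10270, Σv² = 1802, Σuv = 3833
nΣuv − ΣuΣv = 26831 − 28080 = -1249
nΣu² − (Σu)² = 71890 − 67600 = 4290; nΣv² − (Σv)² = 12614 − 11664 = 950
r = -1249 / √(4290 × 950) = -1249 / 2018.7868 ≈ -0.619

-0.619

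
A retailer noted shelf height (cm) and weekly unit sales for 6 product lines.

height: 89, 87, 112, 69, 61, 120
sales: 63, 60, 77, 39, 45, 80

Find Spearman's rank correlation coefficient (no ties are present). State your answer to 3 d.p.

Rank height: 4, 3, 5, 2, 1, 6
Rank sales: 4, 3, 5, 1, 2, 6
d = rank(height) − rank(sales): 0, 0, 0, 1, -1, 0; Σd² = 2
ρ = 1 − 6Σd² / [n(n²−1)] = 1 − 6×2 / (6×35) = 1 − 12/210 ≈ 0.943

0.943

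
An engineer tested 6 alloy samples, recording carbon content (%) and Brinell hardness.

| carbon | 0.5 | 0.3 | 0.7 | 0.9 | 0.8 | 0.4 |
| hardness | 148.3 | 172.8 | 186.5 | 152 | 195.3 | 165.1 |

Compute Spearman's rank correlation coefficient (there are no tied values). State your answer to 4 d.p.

Rank carbon: 3, 1, 4, 6, 5, 2
Rank hardness: 1, 4, 5, 2, 6, 3
d = rank(carbon) − rank(hardness): 2, -3, -1, 4, -1, -1; Σd² = 32
ρ = 1 − 6Σd² / [n(n²−1)] = 1 − 6×32 / (6×35) = 1 − 192/210 ≈ 0.0857

0.0857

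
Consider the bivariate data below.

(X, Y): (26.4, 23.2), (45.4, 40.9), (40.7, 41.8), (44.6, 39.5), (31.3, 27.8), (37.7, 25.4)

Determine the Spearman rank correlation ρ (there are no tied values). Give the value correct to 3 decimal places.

Rank X: 1, 6, 4, 5, 2, 3
Rank Y: 1, 5, 6, 4, 3, 2
d = rank(X) − rank(Y): 0, 1, -2, 1, -1, 1; Σd² = 8
ρ = 1 − 6Σd² / [n(n²−1)] = 1 − 6×8 / (6×35) = 1 − 48/210 ≈ 0.771

0.771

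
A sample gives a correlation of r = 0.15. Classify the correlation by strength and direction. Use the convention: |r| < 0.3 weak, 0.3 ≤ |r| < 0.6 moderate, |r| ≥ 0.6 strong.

weak positive

r = 0.15 > 0 so the relationship is positive.
|r| = 0.15, which falls in the weak range.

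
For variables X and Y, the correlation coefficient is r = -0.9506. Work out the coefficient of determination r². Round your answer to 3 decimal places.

r² = (-0.9506)² = 0.904

0.904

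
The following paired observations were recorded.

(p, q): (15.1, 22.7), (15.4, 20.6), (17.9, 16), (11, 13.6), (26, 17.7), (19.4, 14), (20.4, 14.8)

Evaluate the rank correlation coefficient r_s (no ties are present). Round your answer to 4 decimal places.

0.0000

Rank p: 2, 3, 4, 1, 7, 5, 6
Rank q: 7, 6, 4, 1, 5, 2, 3
d = rank(p) − rank(q): -5, -3, 0, 0, 2, 3, 3; Σd² = 56
ρ = 1 − 6Σd² / [n(n²−1)] = 1 − 6×56 / (7×48) = 1 − 336/336 ≈ 0.0000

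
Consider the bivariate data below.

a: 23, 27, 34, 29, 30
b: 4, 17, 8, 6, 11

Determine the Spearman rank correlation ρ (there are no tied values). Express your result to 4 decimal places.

Rank a: 1, 2, 5, 3, 4
Rank b: 1, 5, 3, 2, 4
d = rank(a) − rank(b): 0, -3, 2, 1, 0; Σd² = 14
ρ = 1 − 6Σd² / [n(n²−1)] = 1 − 6×14 / (5×24) = 1 − 84/120 ≈ 0.3000

0.3000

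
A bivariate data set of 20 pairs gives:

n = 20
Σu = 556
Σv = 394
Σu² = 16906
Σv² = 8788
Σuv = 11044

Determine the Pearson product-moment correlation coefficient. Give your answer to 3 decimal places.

0.074

r = (nΣuv − ΣuΣv) / √[(nΣu² − (Σu)²)(nΣv² − (Σv)²)]
Numerator: 20×11044 − 556×394 = 1816
Denominator: √[(338120 − 309136)(175760 − 155236)] = √[28984 × 20524] = 24389.9081
r = 1816 / 24389.9081 ≈ 0.074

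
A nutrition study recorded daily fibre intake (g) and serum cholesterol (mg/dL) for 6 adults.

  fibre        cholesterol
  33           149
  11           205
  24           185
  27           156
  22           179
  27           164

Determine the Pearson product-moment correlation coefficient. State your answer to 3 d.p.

n = 6, Σx = 144, Σy = 1038, Σx² = 3728, Σy² = 181724, Σxy = 24190
nΣxy − ΣxΣy = 145140 − 149472 = -4332
nΣx² − (Σx)² = 22368 − 20736 = 1632; nΣy² − (Σy)² = 1090344 − 1077444 = 12900
r = -4332 / √(1632 × 12900) = -4332 / 4588.3330 ≈ -0.944

-0.944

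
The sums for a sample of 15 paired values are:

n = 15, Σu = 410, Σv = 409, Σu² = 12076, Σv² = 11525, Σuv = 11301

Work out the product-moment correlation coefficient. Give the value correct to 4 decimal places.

r = (nΣuv − ΣuΣv) / √[(nΣu² − (Σu)²)(nΣv² − (Σv)²)]
Numerator: 15×11301 − 410×409 = 1825
Denominator: √[(181140 − 168100)(172875 − 167281)] = √[13040 × 5594] = 8540.8290
r = 1825 / 8540.8290 ≈ 0.2137

0.2137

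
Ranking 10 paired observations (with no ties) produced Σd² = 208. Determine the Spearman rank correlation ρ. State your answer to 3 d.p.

-0.261

ρ = 1 − 6Σd² / [n(n²−1)] = 1 − 6×208 / (10×99)
  = 1 − 1248/990 = 1 − 1.2606 ≈ -0.261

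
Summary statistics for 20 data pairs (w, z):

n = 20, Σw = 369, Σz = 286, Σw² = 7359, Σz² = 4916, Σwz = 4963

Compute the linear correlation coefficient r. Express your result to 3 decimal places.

r = (nΣwz − ΣwΣz) / √[(nΣw² − (Σw)²)(nΣz² − (Σz)²)]
Numerator: 20×4963 − 369×286 = -6274
Denominator: √[(147180 − 136161)(98320 − 81796)] = √[11019 × 16524] = 13493.6265
r = -6274 / 13493.6265 ≈ -0.465

-0.465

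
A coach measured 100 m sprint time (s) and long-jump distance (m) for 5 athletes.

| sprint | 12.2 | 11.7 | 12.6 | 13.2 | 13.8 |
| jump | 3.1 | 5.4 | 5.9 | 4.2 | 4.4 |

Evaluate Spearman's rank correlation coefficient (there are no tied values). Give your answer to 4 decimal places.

Rank sprint: 2, 1, 3, 4, 5
Rank jump: 1, 4, 5, 2, 3
d = rank(sprint) − rank(jump): 1, -3, -2, 2, 2; Σd² = 22
ρ = 1 − 6Σd² / [n(n²−1)] = 1 − 6×22 / (5×24) = 1 − 132/120 ≈ -0.1000

-0.1000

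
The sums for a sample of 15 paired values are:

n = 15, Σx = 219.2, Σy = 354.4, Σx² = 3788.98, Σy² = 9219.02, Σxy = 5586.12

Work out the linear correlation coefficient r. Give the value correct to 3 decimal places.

r = (nΣxy − ΣxΣy) / √[(nΣx² − (Σx)²)(nΣy² − (Σy)²)]
Numerator: 15×5586.12 − 219.2×354.4 = 6107.32
Denominator: √[(56834.7 − 48048.64)(138285.3 − 125599.36)] = √[8786.06 × 12685.94] = 10557.4348
r = 6107.32 / 10557.4348 ≈ 0.578

0.578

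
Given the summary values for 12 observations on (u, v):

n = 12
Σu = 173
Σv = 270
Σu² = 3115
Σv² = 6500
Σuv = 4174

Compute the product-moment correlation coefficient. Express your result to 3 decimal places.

r = (nΣuv − ΣuΣv) / √[(nΣu² − (Σu)²)(nΣv² − (Σv)²)]
Numerator: 12×4174 − 173×270 = 3378
Denominator: √[(37380 − 29929)(78000 − 72900)] = √[7451 × 5100] = 6164.4221
r = 3378 / 6164.4221 ≈ 0.548

0.548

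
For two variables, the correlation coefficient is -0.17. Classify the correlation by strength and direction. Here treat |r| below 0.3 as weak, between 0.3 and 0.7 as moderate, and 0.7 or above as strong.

weak negative

r = -0.17 < 0 so the relationship is negative.
|r| = 0.17, which falls in the weak range.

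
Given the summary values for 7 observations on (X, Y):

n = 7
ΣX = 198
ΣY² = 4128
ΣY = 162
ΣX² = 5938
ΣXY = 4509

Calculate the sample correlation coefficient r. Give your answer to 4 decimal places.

r = (nΣXY − ΣXΣY) / √[(nΣX² − (ΣX)²)(nΣY² − (ΣY)²)]
Numerator: 7×4509 − 198×162 = -513
Denominator: √[(41566 − 39204)(28896 − 26244)] = √[2362 × 2652] = 2502.8032
r = -513 / 2502.8032 ≈ -0.2050

-0.2050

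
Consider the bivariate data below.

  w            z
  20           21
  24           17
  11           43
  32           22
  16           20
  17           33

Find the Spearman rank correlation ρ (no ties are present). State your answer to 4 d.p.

Rank w: 4, 5, 1, 6, 2, 3
Rank z: 3, 1, 6, 4, 2, 5
d = rank(w) − rank(z): 1, 4, -5, 2, 0, -2; Σd² = 50
ρ = 1 − 6Σd² / [n(n²−1)] = 1 − 6×50 / (6×35) = 1 − 300/210 ≈ -0.4286

-0.4286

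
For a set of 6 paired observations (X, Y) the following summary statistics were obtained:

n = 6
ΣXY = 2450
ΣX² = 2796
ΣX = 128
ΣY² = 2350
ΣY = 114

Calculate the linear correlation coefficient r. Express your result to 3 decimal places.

r = (nΣXY − ΣXΣY) / √[(nΣX² − (ΣX)²)(nΣY² − (ΣY)²)]
Numerator: 6×2450 − 128×114 = 108
Denominator: √[(16776 − 16384)(14100 − 12996)] = √[392 × 1104] = 657.8510
r = 108 / 657.8510 ≈ 0.164

0.164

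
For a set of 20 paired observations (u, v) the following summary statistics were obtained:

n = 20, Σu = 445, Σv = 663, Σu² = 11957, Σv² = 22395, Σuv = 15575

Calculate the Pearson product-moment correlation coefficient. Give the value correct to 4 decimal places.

r = (nΣuv − ΣuΣv) / √[(nΣu² − (Σu)²)(nΣv² − (Σv)²)]
Numerator: 20×15575 − 445×663 = 16465
Denominator: √[(239140 − 198025)(447900 − 439569)] = √[41115 × 8331] = 18507.5408
r = 16465 / 18507.5408 ≈ 0.8896

0.8896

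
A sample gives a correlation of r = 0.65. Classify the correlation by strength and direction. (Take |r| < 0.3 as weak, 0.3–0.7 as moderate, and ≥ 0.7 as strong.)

moderate positive

r = 0.65 > 0 so the relationship is positive.
|r| = 0.65, which falls in the moderate range.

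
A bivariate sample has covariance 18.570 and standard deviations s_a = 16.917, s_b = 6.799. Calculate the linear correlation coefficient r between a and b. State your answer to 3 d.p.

r = Cov(a,b) / (s_a · s_b) = 18.570 / (16.917 × 6.799)
  = 18.570 / 115.0187 ≈ 0.161

0.161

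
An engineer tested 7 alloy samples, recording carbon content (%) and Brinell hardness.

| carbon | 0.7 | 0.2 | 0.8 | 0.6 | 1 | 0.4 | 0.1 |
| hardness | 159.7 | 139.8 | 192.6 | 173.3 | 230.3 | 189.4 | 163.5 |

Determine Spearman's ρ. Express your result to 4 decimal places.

Rank carbon: 5, 2, 6, 4, 7, 3, 1
Rank hardness: 2, 1, 6, 4, 7, 5, 3
d = rank(carbon) − rank(hardness): 3, 1, 0, 0, 0, -2, -2; Σd² = 18
ρ = 1 − 6Σd² / [n(n²−1)] = 1 − 6×18 / (7×48) = 1 − 108/336 ≈ 0.6786

0.6786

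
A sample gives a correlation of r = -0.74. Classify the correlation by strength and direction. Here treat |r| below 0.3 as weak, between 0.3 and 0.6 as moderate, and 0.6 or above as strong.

strong negative

r = -0.74 < 0 so the relationship is negative.
|r| = 0.74, which falls in the strong range.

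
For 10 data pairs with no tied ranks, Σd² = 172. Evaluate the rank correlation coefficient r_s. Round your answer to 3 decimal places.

ρ = 1 − 6Σd² / [n(n²−1)] = 1 − 6×172 / (10×99)
  = 1 − 1032/990 = 1 − 1.0424 ≈ -0.042

-0.042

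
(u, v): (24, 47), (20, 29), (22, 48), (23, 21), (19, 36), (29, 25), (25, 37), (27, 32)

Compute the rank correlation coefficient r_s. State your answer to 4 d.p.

Rank u: 5, 2, 3, 4, 1, 8, 6, 7
Rank v: 7, 3, 8, 1, 5, 2, 6, 4
d = rank(u) − rank(v): -2, -1, -5, 3, -4, 6, 0, 3; Σd² = 100
ρ = 1 − 6Σd² / [n(n²−1)] = 1 − 6×100 / (8×63) = 1 − 600/504 ≈ -0.1905

-0.1905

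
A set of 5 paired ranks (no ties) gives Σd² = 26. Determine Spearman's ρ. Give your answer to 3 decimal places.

ρ = 1 − 6Σd² / [n(n²−1)] = 1 − 6×26 / (5×24)
  = 1 − 156/120 = 1 − 1.3000 ≈ -0.300

-0.300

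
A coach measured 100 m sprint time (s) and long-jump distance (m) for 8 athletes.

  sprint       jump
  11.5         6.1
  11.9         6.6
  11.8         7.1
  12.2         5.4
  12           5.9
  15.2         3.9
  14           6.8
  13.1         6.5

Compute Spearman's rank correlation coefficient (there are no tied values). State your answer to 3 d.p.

Rank sprint: 1, 3, 2, 5, 4, 8, 7, 6
Rank jump: 4, 6, 8, 2, 3, 1, 7, 5
d = rank(sprint) − rank(jump): -3, -3, -6, 3, 1, 7, 0, 1; Σd² = 114
ρ = 1 − 6Σd² / [n(n²−1)] = 1 − 6×114 / (8×63) = 1 − 684/504 ≈ -0.357

-0.357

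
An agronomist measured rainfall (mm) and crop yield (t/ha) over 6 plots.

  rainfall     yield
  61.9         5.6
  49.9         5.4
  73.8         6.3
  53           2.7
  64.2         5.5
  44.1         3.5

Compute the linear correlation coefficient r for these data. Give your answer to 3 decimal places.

n = 6, Σx = 346.9, Σy = 29, Σx² = 20643.51, Σy² = 150, Σxy = 1731.59
nΣxy − ΣxΣy = 10389.54 − 10060.1 = 329.44
nΣx² − (Σx)² = 123861.06 − 120339.61 = 3521.45; nΣy² − (Σy)² = 900 − 841 = 59
r = 329.44 / √(3521.45 × 59) = 329.44 / 455.8131 ≈ 0.723

0.723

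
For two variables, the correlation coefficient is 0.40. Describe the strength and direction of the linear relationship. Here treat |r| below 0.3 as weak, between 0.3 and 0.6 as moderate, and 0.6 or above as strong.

r = 0.40 > 0 so the relationship is positive.
|r| = 0.40, which falls in the moderate range.

moderate positive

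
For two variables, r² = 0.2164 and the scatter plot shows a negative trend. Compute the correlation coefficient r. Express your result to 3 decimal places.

|r| = √0.2164 = 0.465
The association is negative, so r = −0.465.

-0.465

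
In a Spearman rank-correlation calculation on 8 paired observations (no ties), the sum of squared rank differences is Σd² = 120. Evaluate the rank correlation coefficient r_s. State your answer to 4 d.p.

-0.4286

ρ = 1 − 6Σd² / [n(n²−1)] = 1 − 6×120 / (8×63)
  = 1 − 720/504 = 1 − 1.42857 ≈ -0.4286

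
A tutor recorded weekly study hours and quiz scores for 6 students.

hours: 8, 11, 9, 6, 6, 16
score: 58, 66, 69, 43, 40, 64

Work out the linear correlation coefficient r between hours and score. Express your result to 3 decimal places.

0.686

n = 6, Σx = 56, Σy = 340, Σx² = 594, Σy² = 20026, Σxy = 3333
nΣxy − ΣxΣy = 19998 − 19040 = 958
nΣx² − (Σx)² = 3564 − 3136 = 428; nΣy² − (Σy)² = 120156 − 115600 = 4556
r = 958 / √(428 × 4556) = 958 / 1396.4125 ≈ 0.686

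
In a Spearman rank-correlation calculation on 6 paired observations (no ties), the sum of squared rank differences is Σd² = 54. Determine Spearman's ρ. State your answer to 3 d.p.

-0.543

ρ = 1 − 6Σd² / [n(n²−1)] = 1 − 6×54 / (6×35)
  = 1 − 324/210 = 1 − 1.5429 ≈ -0.543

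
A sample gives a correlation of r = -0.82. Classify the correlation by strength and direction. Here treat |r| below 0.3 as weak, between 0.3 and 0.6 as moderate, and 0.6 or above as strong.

strong negative

r = -0.82 < 0 so the relationship is negative.
|r| = 0.82, which falls in the strong range.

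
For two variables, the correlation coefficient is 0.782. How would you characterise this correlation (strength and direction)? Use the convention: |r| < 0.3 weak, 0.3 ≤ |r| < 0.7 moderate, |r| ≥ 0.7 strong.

strong positive

r = 0.782 > 0 so the relationship is positive.
|r| = 0.782, which falls in the strong range.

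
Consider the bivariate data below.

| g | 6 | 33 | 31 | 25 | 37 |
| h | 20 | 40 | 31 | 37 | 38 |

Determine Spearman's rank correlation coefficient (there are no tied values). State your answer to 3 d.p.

0.800

Rank g: 1, 4, 3, 2, 5
Rank h: 1, 5, 2, 3, 4
d = rank(g) − rank(h): 0, -1, 1, -1, 1; Σd² = 4
ρ = 1 − 6Σd² / [n(n²−1)] = 1 − 6×4 / (5×24) = 1 − 24/120 ≈ 0.800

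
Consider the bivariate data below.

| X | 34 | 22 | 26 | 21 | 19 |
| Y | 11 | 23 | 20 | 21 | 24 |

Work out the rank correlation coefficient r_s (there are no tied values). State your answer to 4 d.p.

-0.9000

Rank X: 5, 3, 4, 2, 1
Rank Y: 1, 4, 2, 3, 5
d = rank(X) − rank(Y): 4, -1, 2, -1, -4; Σd² = 38
ρ = 1 − 6Σd² / [n(n²−1)] = 1 − 6×38 / (5×24) = 1 − 228/120 ≈ -0.9000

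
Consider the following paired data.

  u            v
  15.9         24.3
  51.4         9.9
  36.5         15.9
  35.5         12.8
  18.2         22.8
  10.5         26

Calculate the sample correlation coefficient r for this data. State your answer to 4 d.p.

n = 6, Σu = 168, Σv = 111.7, Σu² = 5928.76, Σv² = 2300.99, Σuv = 2617.94
nΣuv − ΣuΣv = 15707.64 − 18765.6 = -3057.96
nΣu² − (Σu)² = 35572.56 − 28224 = 7348.56; nΣv² − (Σv)² = 13805.94 − 12476.89 = 1329.05
r = -3057.96 / √(7348.56 × 1329.05) = -3057.96 / 3125.1566 ≈ -0.9785

-0.9785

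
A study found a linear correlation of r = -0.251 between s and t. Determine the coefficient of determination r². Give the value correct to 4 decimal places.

0.0630

r² = (-0.251)² = 0.0630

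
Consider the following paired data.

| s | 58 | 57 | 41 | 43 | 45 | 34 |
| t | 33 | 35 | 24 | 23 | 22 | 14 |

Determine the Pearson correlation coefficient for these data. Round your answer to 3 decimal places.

n = 6, Σs = 278, Σt = 151, Σs² = 13324, Σt² = 4099, Σst = 7348
nΣst − ΣsΣt = 44088 − 41978 = 2110
nΣs² − (Σs)² = 79944 − 77284 = 2660; nΣt² − (Σt)² = 24594 − 22801 = 1793
r = 2110 / √(2660 × 1793) = 2110 / 2183.8910 ≈ 0.966

0.966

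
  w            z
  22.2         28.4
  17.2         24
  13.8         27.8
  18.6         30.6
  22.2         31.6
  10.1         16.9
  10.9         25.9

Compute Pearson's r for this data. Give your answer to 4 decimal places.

0.7291

n = 7, Σw = 115, Σz = 185.2, Σw² = 2038.74, Σz² = 5046.74, Σwz = 3150.6
nΣwz − ΣwΣz = 22054.2 − 21298 = 756.2
nΣw² − (Σw)² = 14271.18 − 13225 = 1046.18; nΣz² − (Σz)² = 35327.18 − 34299.04 = 1028.14
r = 756.2 / √(1046.18 × 1028.14) = 756.2 / 1037.1208 ≈ 0.7291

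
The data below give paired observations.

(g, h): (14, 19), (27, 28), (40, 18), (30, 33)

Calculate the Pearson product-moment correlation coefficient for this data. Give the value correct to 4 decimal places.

0.0537

n = 4, Σg = 111, Σh = 98, Σg² = 3425, Σh² = 2558, Σgh = 2732
nΣgh − ΣgΣh = 10928 − 10878 = 50
nΣg² − (Σg)² = 13700 − 12321 = 1379; nΣh² − (Σh)² = 10232 − 9604 = 628
r = 50 / √(1379 × 628) = 50 / 930.5977 ≈ 0.0537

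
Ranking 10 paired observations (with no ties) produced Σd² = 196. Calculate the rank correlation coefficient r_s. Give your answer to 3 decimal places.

ρ = 1 − 6Σd² / [n(n²−1)] = 1 − 6×196 / (10×99)
  = 1 − 1176/990 = 1 − 1.1879 ≈ -0.188

-0.188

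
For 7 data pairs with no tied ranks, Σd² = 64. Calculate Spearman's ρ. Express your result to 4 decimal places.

-0.1429

ρ = 1 − 6Σd² / [n(n²−1)] = 1 − 6×64 / (7×48)
  = 1 − 384/336 = 1 − 1.14286 ≈ -0.1429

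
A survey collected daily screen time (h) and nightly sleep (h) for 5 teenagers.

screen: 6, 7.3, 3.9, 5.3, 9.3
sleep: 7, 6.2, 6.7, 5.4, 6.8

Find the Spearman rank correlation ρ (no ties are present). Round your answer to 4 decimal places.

0.3000

Rank screen: 3, 4, 1, 2, 5
Rank sleep: 5, 2, 3, 1, 4
d = rank(screen) − rank(sleep): -2, 2, -2, 1, 1; Σd² = 14
ρ = 1 − 6Σd² / [n(n²−1)] = 1 − 6×14 / (5×24) = 1 − 84/120 ≈ 0.3000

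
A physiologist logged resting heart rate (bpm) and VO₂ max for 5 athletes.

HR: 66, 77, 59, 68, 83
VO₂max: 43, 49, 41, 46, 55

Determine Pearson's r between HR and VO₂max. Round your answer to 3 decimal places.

n = 5, Σx = 353, Σy = 234, Σx² = 25279, Σy² = 11072, Σxy = 16723
nΣxy − ΣxΣy = 83615 − 82602 = 1013
nΣx² − (Σx)² = 126395 − 124609 = 1786; nΣy² − (Σy)² = 55360 − 54756 = 604
r = 1013 / √(1786 × 604) = 1013 / 1038.6260 ≈ 0.975

0.975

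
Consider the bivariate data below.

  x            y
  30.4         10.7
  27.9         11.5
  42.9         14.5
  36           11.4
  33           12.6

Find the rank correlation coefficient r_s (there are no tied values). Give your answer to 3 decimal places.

Rank x: 2, 1, 5, 4, 3
Rank y: 1, 3, 5, 2, 4
d = rank(x) − rank(y): 1, -2, 0, 2, -1; Σd² = 10
ρ = 1 − 6Σd² / [n(n²−1)] = 1 − 6×10 / (5×24) = 1 − 60/120 ≈ 0.500

0.500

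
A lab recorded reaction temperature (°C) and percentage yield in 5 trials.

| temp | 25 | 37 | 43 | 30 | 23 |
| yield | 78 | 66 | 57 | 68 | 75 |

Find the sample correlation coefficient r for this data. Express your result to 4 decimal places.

n = 5, Σx = 158, Σy = 344, Σx² = 5272, Σy² = 23938, Σxy = 10608
nΣxy − ΣxΣy = 53040 − 54352 = -1312
nΣx² − (Σx)² = 26360 − 24964 = 1396; nΣy² − (Σy)² = 119690 − 118336 = 1354
r = -1312 / √(1396 × 1354) = -1312 / 1374.8396 ≈ -0.9543

-0.9543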